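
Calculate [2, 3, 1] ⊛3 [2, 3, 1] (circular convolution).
Use y[k] = Σ_j a[j]·b[(k-j) mod 3]. y[0] = 2×2 + 3×1 + 1×3 = 10; y[1] = 2×3 + 3×2 + 1×1 = 13; y[2] = 2×1 + 3×3 + 1×2 = 13. Result: [10, 13, 13]

[10, 13, 13]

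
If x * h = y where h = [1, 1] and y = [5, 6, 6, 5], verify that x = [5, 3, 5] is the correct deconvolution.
Forward-compute [5, 3, 5] * [1, 1]: y[0] = 5×1 = 5; y[1] = 5×1 + 3×1 = 8; y[2] = 3×1 + 5×1 = 8; y[3] = 5×1 = 5 → [5, 8, 8, 5]. Does not match given y = [5, 6, 6, 5].

Not verified. [5, 3, 5] * [1, 1] = [5, 8, 8, 5], which differs from [5, 6, 6, 5] at index 1.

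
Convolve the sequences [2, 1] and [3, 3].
y[0] = 2×3 = 6; y[1] = 2×3 + 1×3 = 9; y[2] = 1×3 = 3

[6, 9, 3]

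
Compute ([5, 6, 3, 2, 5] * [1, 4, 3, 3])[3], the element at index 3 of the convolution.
Use y[k] = Σ_i a[i]·b[k-i] at k=3. y[3] = 5×3 + 6×3 + 3×4 + 2×1 = 47

47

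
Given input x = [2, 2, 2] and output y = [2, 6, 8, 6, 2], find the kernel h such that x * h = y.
Output length 5 = len(x) + len(h) - 1 ⇒ len(h) = 3. Solve h forward using h[k] = (y[k] - Σ_{i≥1} x[i]·h[k-i]) / x[0]: h[0] = y[0] / x[0] = 2 / 2 = 1; h[1] = (y[1] - 2×1) / x[0] = (6 - 2×1) / 2 = 2; h[2] = (y[2] - 2×2 - 2×1) / x[0] = (8 - 2×2 - 2×1) / 2 = 1. So h = [1, 2, 1]. Forward-check [2, 2, 2] * [1, 2, 1]: y[0] = 2×1 = 2; y[1] = 2×2 + 2×1 = 6; y[2] = 2×1 + 2×2 + 2×1 = 8; y[3] = 2×1 + 2×2 = 6; y[4] = 2×1 = 2 → [2, 6, 8, 6, 2] ✓

[1, 2, 1]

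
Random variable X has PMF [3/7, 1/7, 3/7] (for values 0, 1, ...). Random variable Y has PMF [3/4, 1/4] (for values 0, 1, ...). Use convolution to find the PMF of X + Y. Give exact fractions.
P(X+Y=k) = Σ_i P(X=i)·P(Y=k-i) — a convolution of [3/7, 1/7, 3/7] and [3/4, 1/4]. P(X+Y=0) = (3/7)×(3/4) = 9/28; P(X+Y=1) = (3/7)×(1/4) + (1/7)×(3/4) = 3/28 + 3/28 = 3/14; P(X+Y=2) = (1/7)×(1/4) + (3/7)×(3/4) = 1/28 + 9/28 = 5/14; P(X+Y=3) = (3/7)×(1/4) = 3/28. PMF: [9/28, 3/14, 5/14, 3/28] (sums to 1 ✓)

[9/28, 3/14, 5/14, 3/28]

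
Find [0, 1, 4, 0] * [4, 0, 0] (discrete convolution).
y[0] = 0×4 = 0; y[1] = 0×0 + 1×4 = 4; y[2] = 0×0 + 1×0 + 4×4 = 16; y[3] = 1×0 + 4×0 + 0×4 = 0; y[4] = 4×0 + 0×0 = 0; y[5] = 0×0 = 0

[0, 4, 16, 0, 0, 0]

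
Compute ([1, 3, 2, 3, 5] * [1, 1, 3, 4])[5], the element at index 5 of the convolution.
Use y[k] = Σ_i a[i]·b[k-i] at k=5. y[5] = 2×4 + 3×3 + 5×1 = 22

22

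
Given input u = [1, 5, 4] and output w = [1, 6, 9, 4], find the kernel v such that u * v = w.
Output length 4 = len(u) + len(v) - 1 ⇒ len(v) = 2. Solve v forward using v[k] = (w[k] - Σ_{i≥1} u[i]·v[k-i]) / u[0]: v[0] = w[0] / u[0] = 1 / 1 = 1; v[1] = (w[1] - 5×1) / u[0] = (6 - 5×1) / 1 = 1. So v = [1, 1]. Forward-check [1, 5, 4] * [1, 1]: w[0] = 1×1 = 1; w[1] = 1×1 + 5×1 = 6; w[2] = 5×1 + 4×1 = 9; w[3] = 4×1 = 4 → [1, 6, 9, 4] ✓

[1, 1]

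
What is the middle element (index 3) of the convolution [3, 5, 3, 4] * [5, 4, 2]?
Use y[k] = Σ_i a[i]·b[k-i] at k=3. y[3] = 5×2 + 3×4 + 4×5 = 42

42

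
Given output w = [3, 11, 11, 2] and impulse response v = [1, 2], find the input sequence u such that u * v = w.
Deconvolve w=[3, 11, 11, 2] by v=[1, 2]. Since v[0]=1, solve forward: u[0] = w[0] / 1 = 3; u[1] = (w[1] - 3×2) / 1 = 5; u[2] = (w[2] - 5×2) / 1 = 1. So u = [3, 5, 1]. Check by forward convolution: w[0] = 3×1 = 3; w[1] = 3×2 + 5×1 = 11; w[2] = 5×2 + 1×1 = 11; w[3] = 1×2 = 2

[3, 5, 1]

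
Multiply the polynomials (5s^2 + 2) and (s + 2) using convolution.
Ascending coefficients: a = [2, 0, 5], b = [2, 1]. c[0] = 2×2 = 4; c[1] = 2×1 + 0×2 = 2; c[2] = 0×1 + 5×2 = 10; c[3] = 5×1 = 5. Result coefficients: [4, 2, 10, 5] → 5s^3 + 10s^2 + 2s + 4

5s^3 + 10s^2 + 2s + 4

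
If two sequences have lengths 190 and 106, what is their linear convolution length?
Linear/full convolution length: m + n - 1 = 190 + 106 - 1 = 295

295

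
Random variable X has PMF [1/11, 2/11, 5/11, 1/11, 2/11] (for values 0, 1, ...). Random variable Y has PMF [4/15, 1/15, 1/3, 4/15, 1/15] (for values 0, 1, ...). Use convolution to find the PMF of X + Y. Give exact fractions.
P(X+Y=k) = Σ_i P(X=i)·P(Y=k-i) — a convolution of [1/11, 2/11, 5/11, 1/11, 2/11] and [4/15, 1/15, 1/3, 4/15, 1/15]. P(X+Y=0) = (1/11)×(4/15) = 4/165; P(X+Y=1) = (1/11)×(1/15) + (2/11)×(4/15) = 1/165 + 8/165 = 3/55; P(X+Y=2) = (1/11)×(1/3) + (2/11)×(1/15) + (5/11)×(4/15) = 1/33 + 2/165 + 4/33 = 9/55; P(X+Y=3) = (1/11)×(4/15) + (2/11)×(1/3) + (5/11)×(1/15) + (1/11)×(4/15) = 4/165 + 2/33 + 1/33 + 4/165 = 23/165; P(X+Y=4) = (1/11)×(1/15) + (2/11)×(4/15) + (5/11)×(1/3) + (1/11)×(1/15) + (2/11)×(4/15) = 1/165 + 8/165 + 5/33 + 1/165 + 8/165 = 43/165; P(X+Y=5) = (2/11)×(1/15) + (5/11)×(4/15) + (1/11)×(1/3) + (2/11)×(1/15) = 2/165 + 4/33 + 1/33 + 2/165 = 29/165; P(X+Y=6) = (5/11)×(1/15) + (1/11)×(4/15) + (2/11)×(1/3) = 1/33 + 4/165 + 2/33 = 19/165; P(X+Y=7) = (1/11)×(1/15) + (2/11)×(4/15) = 1/165 + 8/165 = 3/55; P(X+Y=8) = (2/11)×(1/15) = 2/165. PMF: [4/165, 3/55, 9/55, 23/165, 43/165, 29/165, 19/165, 3/55, 2/165] (sums to 1 ✓)

[4/165, 3/55, 9/55, 23/165, 43/165, 29/165, 19/165, 3/55, 2/165]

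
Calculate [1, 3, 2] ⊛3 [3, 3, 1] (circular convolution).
Use y[k] = Σ_j f[j]·g[(k-j) mod 3]. y[0] = 1×3 + 3×1 + 2×3 = 12; y[1] = 1×3 + 3×3 + 2×1 = 14; y[2] = 1×1 + 3×3 + 2×3 = 16. Result: [12, 14, 16]

[12, 14, 16]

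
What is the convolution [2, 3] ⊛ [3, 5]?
y[0] = 2×3 = 6; y[1] = 2×5 + 3×3 = 19; y[2] = 3×5 = 15

[6, 19, 15]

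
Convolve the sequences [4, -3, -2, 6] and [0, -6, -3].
y[0] = 4×0 = 0; y[1] = 4×-6 + -3×0 = -24; y[2] = 4×-3 + -3×-6 + -2×0 = 6; y[3] = -3×-3 + -2×-6 + 6×0 = 21; y[4] = -2×-3 + 6×-6 = -30; y[5] = 6×-3 = -18

[0, -24, 6, 21, -30, -18]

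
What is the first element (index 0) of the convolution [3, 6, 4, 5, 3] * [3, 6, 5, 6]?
Use y[k] = Σ_i a[i]·b[k-i] at k=0. y[0] = 3×3 = 9

9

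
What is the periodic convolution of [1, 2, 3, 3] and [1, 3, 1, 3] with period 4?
Use y[k] = Σ_j x[j]·h[(k-j) mod 4]. y[0] = 1×1 + 2×3 + 3×1 + 3×3 = 19; y[1] = 1×3 + 2×1 + 3×3 + 3×1 = 17; y[2] = 1×1 + 2×3 + 3×1 + 3×3 = 19; y[3] = 1×3 + 2×1 + 3×3 + 3×1 = 17. Result: [19, 17, 19, 17]

[19, 17, 19, 17]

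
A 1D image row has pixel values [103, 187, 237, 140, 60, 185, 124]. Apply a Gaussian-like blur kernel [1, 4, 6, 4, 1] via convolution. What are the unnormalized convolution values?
Convolve image row [103, 187, 237, 140, 60, 185, 124] with kernel [1, 4, 6, 4, 1]: y[0] = 103×1 = 103; y[1] = 103×4 + 187×1 = 599; y[2] = 103×6 + 187×4 + 237×1 = 1603; y[3] = 103×4 + 187×6 + 237×4 + 140×1 = 2622; y[4] = 103×1 + 187×4 + 237×6 + 140×4 + 60×1 = 2893; y[5] = 187×1 + 237×4 + 140×6 + 60×4 + 185×1 = 2400; y[6] = 237×1 + 140×4 + 60×6 + 185×4 + 124×1 = 2021; y[7] = 140×1 + 60×4 + 185×6 + 124×4 = 1986; y[8] = 60×1 + 185×4 + 124×6 = 1544; y[9] = 185×1 + 124×4 = 681; y[10] = 124×1 = 124 → [103, 599, 1603, 2622, 2893, 2400, 2021, 1986, 1544, 681, 124]. Normalization factor = sum(kernel) = 16.

[103, 599, 1603, 2622, 2893, 2400, 2021, 1986, 1544, 681, 124]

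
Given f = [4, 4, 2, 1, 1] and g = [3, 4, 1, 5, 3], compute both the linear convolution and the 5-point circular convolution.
Linear: y_lin[0] = 4×3 = 12; y_lin[1] = 4×4 + 4×3 = 28; y_lin[2] = 4×1 + 4×4 + 2×3 = 26; y_lin[3] = 4×5 + 4×1 + 2×4 + 1×3 = 35; y_lin[4] = 4×3 + 4×5 + 2×1 + 1×4 + 1×3 = 41; y_lin[5] = 4×3 + 2×5 + 1×1 + 1×4 = 27; y_lin[6] = 2×3 + 1×5 + 1×1 = 12; y_lin[7] = 1×3 + 1×5 = 8; y_lin[8] = 1×3 = 3 → [12, 28, 26, 35, 41, 27, 12, 8, 3]. Circular (length 5): y[0] = 4×3 + 4×3 + 2×5 + 1×1 + 1×4 = 39; y[1] = 4×4 + 4×3 + 2×3 + 1×5 + 1×1 = 40; y[2] = 4×1 + 4×4 + 2×3 + 1×3 + 1×5 = 34; y[3] = 4×5 + 4×1 + 2×4 + 1×3 + 1×3 = 38; y[4] = 4×3 + 4×5 + 2×1 + 1×4 + 1×3 = 41 → [39, 40, 34, 38, 41]

Linear: [12, 28, 26, 35, 41, 27, 12, 8, 3], Circular: [39, 40, 34, 38, 41]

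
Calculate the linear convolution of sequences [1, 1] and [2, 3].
y[0] = 1×2 = 2; y[1] = 1×3 + 1×2 = 5; y[2] = 1×3 = 3

[2, 5, 3]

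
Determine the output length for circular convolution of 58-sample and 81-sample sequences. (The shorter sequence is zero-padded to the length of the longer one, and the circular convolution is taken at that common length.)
Circular convolution (zero-padding the shorter input) has length max(m, n) = max(58, 81) = 81

81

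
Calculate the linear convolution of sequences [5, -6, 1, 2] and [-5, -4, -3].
y[0] = 5×-5 = -25; y[1] = 5×-4 + -6×-5 = 10; y[2] = 5×-3 + -6×-4 + 1×-5 = 4; y[3] = -6×-3 + 1×-4 + 2×-5 = 4; y[4] = 1×-3 + 2×-4 = -11; y[5] = 2×-3 = -6

[-25, 10, 4, 4, -11, -6]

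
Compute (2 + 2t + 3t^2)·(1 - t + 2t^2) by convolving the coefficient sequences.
Ascending coefficients: a = [2, 2, 3], b = [1, -1, 2]. c[0] = 2×1 = 2; c[1] = 2×-1 + 2×1 = 0; c[2] = 2×2 + 2×-1 + 3×1 = 5; c[3] = 2×2 + 3×-1 = 1; c[4] = 3×2 = 6. Result coefficients: [2, 0, 5, 1, 6] → 2 + 5t^2 + t^3 + 6t^4

2 + 5t^2 + t^3 + 6t^4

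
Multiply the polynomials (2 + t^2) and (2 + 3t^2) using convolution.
Ascending coefficients: a = [2, 0, 1], b = [2, 0, 3]. c[0] = 2×2 = 4; c[1] = 2×0 + 0×2 = 0; c[2] = 2×3 + 0×0 + 1×2 = 8; c[3] = 0×3 + 1×0 = 0; c[4] = 1×3 = 3. Result coefficients: [4, 0, 8, 0, 3] → 4 + 8t^2 + 3t^4

4 + 8t^2 + 3t^4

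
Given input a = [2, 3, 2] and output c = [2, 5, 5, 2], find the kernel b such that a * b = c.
Output length 4 = len(a) + len(b) - 1 ⇒ len(b) = 2. Solve b forward using b[k] = (c[k] - Σ_{i≥1} a[i]·b[k-i]) / a[0]: b[0] = c[0] / a[0] = 2 / 2 = 1; b[1] = (c[1] - 3×1) / a[0] = (5 - 3×1) / 2 = 1. So b = [1, 1]. Forward-check [2, 3, 2] * [1, 1]: c[0] = 2×1 = 2; c[1] = 2×1 + 3×1 = 5; c[2] = 3×1 + 2×1 = 5; c[3] = 2×1 = 2 → [2, 5, 5, 2] ✓

[1, 1]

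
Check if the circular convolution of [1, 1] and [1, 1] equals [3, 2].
Recompute circular convolution of [1, 1] and [1, 1]: y[0] = 1×1 + 1×1 = 2; y[1] = 1×1 + 1×1 = 2 → [2, 2]. Compare to given [3, 2]: they differ at index 0: given 3, correct 2, so answer: No

No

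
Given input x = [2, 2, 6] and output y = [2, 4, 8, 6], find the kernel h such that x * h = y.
Output length 4 = len(x) + len(h) - 1 ⇒ len(h) = 2. Solve h forward using h[k] = (y[k] - Σ_{i≥1} x[i]·h[k-i]) / x[0]: h[0] = y[0] / x[0] = 2 / 2 = 1; h[1] = (y[1] - 2×1) / x[0] = (4 - 2×1) / 2 = 1. So h = [1, 1]. Forward-check [2, 2, 6] * [1, 1]: y[0] = 2×1 = 2; y[1] = 2×1 + 2×1 = 4; y[2] = 2×1 + 6×1 = 8; y[3] = 6×1 = 6 → [2, 4, 8, 6] ✓

[1, 1]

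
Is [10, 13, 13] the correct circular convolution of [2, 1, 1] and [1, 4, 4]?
Recompute circular convolution of [2, 1, 1] and [1, 4, 4]: y[0] = 2×1 + 1×4 + 1×4 = 10; y[1] = 2×4 + 1×1 + 1×4 = 13; y[2] = 2×4 + 1×4 + 1×1 = 13 → [10, 13, 13]. Given [10, 13, 13] matches, so answer: Yes

Yes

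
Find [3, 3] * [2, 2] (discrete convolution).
y[0] = 3×2 = 6; y[1] = 3×2 + 3×2 = 12; y[2] = 3×2 = 6

[6, 12, 6]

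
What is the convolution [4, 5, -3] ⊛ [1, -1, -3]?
y[0] = 4×1 = 4; y[1] = 4×-1 + 5×1 = 1; y[2] = 4×-3 + 5×-1 + -3×1 = -20; y[3] = 5×-3 + -3×-1 = -12; y[4] = -3×-3 = 9

[4, 1, -20, -12, 9]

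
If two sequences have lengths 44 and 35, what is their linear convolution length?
Linear/full convolution length: m + n - 1 = 44 + 35 - 1 = 78

78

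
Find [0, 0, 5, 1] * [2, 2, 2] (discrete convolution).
y[0] = 0×2 = 0; y[1] = 0×2 + 0×2 = 0; y[2] = 0×2 + 0×2 + 5×2 = 10; y[3] = 0×2 + 5×2 + 1×2 = 12; y[4] = 5×2 + 1×2 = 12; y[5] = 1×2 = 2

[0, 0, 10, 12, 12, 2]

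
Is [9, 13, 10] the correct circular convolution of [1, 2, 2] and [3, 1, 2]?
Recompute circular convolution of [1, 2, 2] and [3, 1, 2]: y[0] = 1×3 + 2×2 + 2×1 = 9; y[1] = 1×1 + 2×3 + 2×2 = 11; y[2] = 1×2 + 2×1 + 2×3 = 10 → [9, 11, 10]. Compare to given [9, 13, 10]: they differ at index 1: given 13, correct 11, so answer: No

No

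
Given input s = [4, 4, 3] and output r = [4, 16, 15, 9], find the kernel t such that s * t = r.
Output length 4 = len(s) + len(t) - 1 ⇒ len(t) = 2. Solve t forward using t[k] = (r[k] - Σ_{i≥1} s[i]·t[k-i]) / s[0]: t[0] = r[0] / s[0] = 4 / 4 = 1; t[1] = (r[1] - 4×1) / s[0] = (16 - 4×1) / 4 = 3. So t = [1, 3]. Forward-check [4, 4, 3] * [1, 3]: r[0] = 4×1 = 4; r[1] = 4×3 + 4×1 = 16; r[2] = 4×3 + 3×1 = 15; r[3] = 3×3 = 9 → [4, 16, 15, 9] ✓

[1, 3]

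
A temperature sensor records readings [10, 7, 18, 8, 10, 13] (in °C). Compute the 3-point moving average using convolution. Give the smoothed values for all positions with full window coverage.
3-point moving average kernel = [1, 1, 1]. Apply in 'valid' mode (full window coverage): avg[0] = (10 + 7 + 18) / 3 = 11.67; avg[1] = (7 + 18 + 8) / 3 = 11.0; avg[2] = (18 + 8 + 10) / 3 = 12.0; avg[3] = (8 + 10 + 13) / 3 = 10.33. Smoothed values: [11.67, 11.0, 12.0, 10.33]

[11.67, 11.0, 12.0, 10.33]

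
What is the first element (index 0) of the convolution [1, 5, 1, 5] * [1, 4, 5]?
Use y[k] = Σ_i a[i]·b[k-i] at k=0. y[0] = 1×1 = 1

1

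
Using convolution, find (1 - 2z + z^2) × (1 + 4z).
Ascending coefficients: a = [1, -2, 1], b = [1, 4]. c[0] = 1×1 = 1; c[1] = 1×4 + -2×1 = 2; c[2] = -2×4 + 1×1 = -7; c[3] = 1×4 = 4. Result coefficients: [1, 2, -7, 4] → 1 + 2z - 7z^2 + 4z^3

1 + 2z - 7z^2 + 4z^3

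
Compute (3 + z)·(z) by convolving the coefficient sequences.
Ascending coefficients: a = [3, 1], b = [0, 1]. c[0] = 3×0 = 0; c[1] = 3×1 + 1×0 = 3; c[2] = 1×1 = 1. Result coefficients: [0, 3, 1] → 3z + z^2

3z + z^2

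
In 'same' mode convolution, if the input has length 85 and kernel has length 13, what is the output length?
'Same' mode returns an output with the same length as the input: 85

85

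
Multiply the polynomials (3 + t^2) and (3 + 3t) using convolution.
Ascending coefficients: a = [3, 0, 1], b = [3, 3]. c[0] = 3×3 = 9; c[1] = 3×3 + 0×3 = 9; c[2] = 0×3 + 1×3 = 3; c[3] = 1×3 = 3. Result coefficients: [9, 9, 3, 3] → 9 + 9t + 3t^2 + 3t^3

9 + 9t + 3t^2 + 3t^3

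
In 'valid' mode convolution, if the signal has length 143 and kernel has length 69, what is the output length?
'Valid' mode counts only positions where the kernel fully overlaps the signal: m - n + 1 = 143 - 69 + 1 = 75

75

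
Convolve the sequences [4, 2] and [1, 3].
y[0] = 4×1 = 4; y[1] = 4×3 + 2×1 = 14; y[2] = 2×3 = 6

[4, 14, 6]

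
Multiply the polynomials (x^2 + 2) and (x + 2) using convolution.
Ascending coefficients: a = [2, 0, 1], b = [2, 1]. c[0] = 2×2 = 4; c[1] = 2×1 + 0×2 = 2; c[2] = 0×1 + 1×2 = 2; c[3] = 1×1 = 1. Result coefficients: [4, 2, 2, 1] → x^3 + 2x^2 + 2x + 4

x^3 + 2x^2 + 2x + 4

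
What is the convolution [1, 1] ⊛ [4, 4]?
y[0] = 1×4 = 4; y[1] = 1×4 + 1×4 = 8; y[2] = 1×4 = 4

[4, 8, 4]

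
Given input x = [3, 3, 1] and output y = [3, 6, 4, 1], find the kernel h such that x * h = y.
Output length 4 = len(x) + len(h) - 1 ⇒ len(h) = 2. Solve h forward using h[k] = (y[k] - Σ_{i≥1} x[i]·h[k-i]) / x[0]: h[0] = y[0] / x[0] = 3 / 3 = 1; h[1] = (y[1] - 3×1) / x[0] = (6 - 3×1) / 3 = 1. So h = [1, 1]. Forward-check [3, 3, 1] * [1, 1]: y[0] = 3×1 = 3; y[1] = 3×1 + 3×1 = 6; y[2] = 3×1 + 1×1 = 4; y[3] = 1×1 = 1 → [3, 6, 4, 1] ✓

[1, 1]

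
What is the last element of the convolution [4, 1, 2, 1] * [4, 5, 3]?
Use y[k] = Σ_i a[i]·b[k-i] at k=5. y[5] = 1×3 = 3

3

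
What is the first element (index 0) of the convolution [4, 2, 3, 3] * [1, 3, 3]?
Use y[k] = Σ_i a[i]·b[k-i] at k=0. y[0] = 4×1 = 4

4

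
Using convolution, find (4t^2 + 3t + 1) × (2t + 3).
Ascending coefficients: a = [1, 3, 4], b = [3, 2]. c[0] = 1×3 = 3; c[1] = 1×2 + 3×3 = 11; c[2] = 3×2 + 4×3 = 18; c[3] = 4×2 = 8. Result coefficients: [3, 11, 18, 8] → 8t^3 + 18t^2 + 11t + 3

8t^3 + 18t^2 + 11t + 3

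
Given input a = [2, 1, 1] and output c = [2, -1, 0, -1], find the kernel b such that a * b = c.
Output length 4 = len(a) + len(b) - 1 ⇒ len(b) = 2. Solve b forward using b[k] = (c[k] - Σ_{i≥1} a[i]·b[k-i]) / a[0]: b[0] = c[0] / a[0] = 2 / 2 = 1; b[1] = (c[1] - 1×1) / a[0] = (-1 - 1×1) / 2 = -1. So b = [1, -1]. Forward-check [2, 1, 1] * [1, -1]: c[0] = 2×1 = 2; c[1] = 2×-1 + 1×1 = -1; c[2] = 1×-1 + 1×1 = 0; c[3] = 1×-1 = -1 → [2, -1, 0, -1] ✓

[1, -1]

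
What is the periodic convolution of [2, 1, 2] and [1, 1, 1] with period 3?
Use y[k] = Σ_j a[j]·b[(k-j) mod 3]. y[0] = 2×1 + 1×1 + 2×1 = 5; y[1] = 2×1 + 1×1 + 2×1 = 5; y[2] = 2×1 + 1×1 + 2×1 = 5. Result: [5, 5, 5]

[5, 5, 5]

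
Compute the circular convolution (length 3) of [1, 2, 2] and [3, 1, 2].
Use y[k] = Σ_j f[j]·g[(k-j) mod 3]. y[0] = 1×3 + 2×2 + 2×1 = 9; y[1] = 1×1 + 2×3 + 2×2 = 11; y[2] = 1×2 + 2×1 + 2×3 = 10. Result: [9, 11, 10]

[9, 11, 10]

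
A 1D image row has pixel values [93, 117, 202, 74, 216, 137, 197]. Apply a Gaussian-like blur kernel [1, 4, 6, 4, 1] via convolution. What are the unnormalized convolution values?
Convolve image row [93, 117, 202, 74, 216, 137, 197] with kernel [1, 4, 6, 4, 1]: y[0] = 93×1 = 93; y[1] = 93×4 + 117×1 = 489; y[2] = 93×6 + 117×4 + 202×1 = 1228; y[3] = 93×4 + 117×6 + 202×4 + 74×1 = 1956; y[4] = 93×1 + 117×4 + 202×6 + 74×4 + 216×1 = 2285; y[5] = 117×1 + 202×4 + 74×6 + 216×4 + 137×1 = 2370; y[6] = 202×1 + 74×4 + 216×6 + 137×4 + 197×1 = 2539; y[7] = 74×1 + 216×4 + 137×6 + 197×4 = 2548; y[8] = 216×1 + 137×4 + 197×6 = 1946; y[9] = 137×1 + 197×4 = 925; y[10] = 197×1 = 197 → [93, 489, 1228, 1956, 2285, 2370, 2539, 2548, 1946, 925, 197]. Normalization factor = sum(kernel) = 16.

[93, 489, 1228, 1956, 2285, 2370, 2539, 2548, 1946, 925, 197]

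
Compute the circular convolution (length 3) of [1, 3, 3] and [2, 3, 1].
Use y[k] = Σ_j x[j]·h[(k-j) mod 3]. y[0] = 1×2 + 3×1 + 3×3 = 14; y[1] = 1×3 + 3×2 + 3×1 = 12; y[2] = 1×1 + 3×3 + 3×2 = 16. Result: [14, 12, 16]

[14, 12, 16]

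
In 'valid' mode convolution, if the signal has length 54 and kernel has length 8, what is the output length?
'Valid' mode counts only positions where the kernel fully overlaps the signal: m - n + 1 = 54 - 8 + 1 = 47

47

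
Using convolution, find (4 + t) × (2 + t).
Ascending coefficients: a = [4, 1], b = [2, 1]. c[0] = 4×2 = 8; c[1] = 4×1 + 1×2 = 6; c[2] = 1×1 = 1. Result coefficients: [8, 6, 1] → 8 + 6t + t^2

8 + 6t + t^2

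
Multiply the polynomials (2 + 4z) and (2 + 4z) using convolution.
Ascending coefficients: a = [2, 4], b = [2, 4]. c[0] = 2×2 = 4; c[1] = 2×4 + 4×2 = 16; c[2] = 4×4 = 16. Result coefficients: [4, 16, 16] → 4 + 16z + 16z^2

4 + 16z + 16z^2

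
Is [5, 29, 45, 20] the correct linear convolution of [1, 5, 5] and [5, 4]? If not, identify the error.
Recompute linear convolution of [1, 5, 5] and [5, 4]: y[0] = 1×5 = 5; y[1] = 1×4 + 5×5 = 29; y[2] = 5×4 + 5×5 = 45; y[3] = 5×4 = 20 → [5, 29, 45, 20]. Given [5, 29, 45, 20] matches, so answer: Yes

Yes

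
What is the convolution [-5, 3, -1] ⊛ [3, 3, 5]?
y[0] = -5×3 = -15; y[1] = -5×3 + 3×3 = -6; y[2] = -5×5 + 3×3 + -1×3 = -19; y[3] = 3×5 + -1×3 = 12; y[4] = -1×5 = -5

[-15, -6, -19, 12, -5]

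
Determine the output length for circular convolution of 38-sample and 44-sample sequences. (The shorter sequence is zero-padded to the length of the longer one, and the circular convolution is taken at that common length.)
Circular convolution (zero-padding the shorter input) has length max(m, n) = max(38, 44) = 44

44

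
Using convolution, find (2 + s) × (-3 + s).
Ascending coefficients: a = [2, 1], b = [-3, 1]. c[0] = 2×-3 = -6; c[1] = 2×1 + 1×-3 = -1; c[2] = 1×1 = 1. Result coefficients: [-6, -1, 1] → -6 - s + s^2

-6 - s + s^2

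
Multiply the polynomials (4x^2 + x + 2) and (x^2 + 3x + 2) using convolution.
Ascending coefficients: a = [2, 1, 4], b = [2, 3, 1]. c[0] = 2×2 = 4; c[1] = 2×3 + 1×2 = 8; c[2] = 2×1 + 1×3 + 4×2 = 13; c[3] = 1×1 + 4×3 = 13; c[4] = 4×1 = 4. Result coefficients: [4, 8, 13, 13, 4] → 4x^4 + 13x^3 + 13x^2 + 8x + 4

4x^4 + 13x^3 + 13x^2 + 8x + 4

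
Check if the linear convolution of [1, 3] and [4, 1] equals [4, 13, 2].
Recompute linear convolution of [1, 3] and [4, 1]: y[0] = 1×4 = 4; y[1] = 1×1 + 3×4 = 13; y[2] = 3×1 = 3 → [4, 13, 3]. Compare to given [4, 13, 2]: they differ at index 2: given 2, correct 3, so answer: No

No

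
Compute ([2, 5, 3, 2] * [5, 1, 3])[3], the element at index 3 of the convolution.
Use y[k] = Σ_i a[i]·b[k-i] at k=3. y[3] = 5×3 + 3×1 + 2×5 = 28

28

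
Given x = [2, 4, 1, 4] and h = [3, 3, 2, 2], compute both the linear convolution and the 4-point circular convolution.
Linear: y_lin[0] = 2×3 = 6; y_lin[1] = 2×3 + 4×3 = 18; y_lin[2] = 2×2 + 4×3 + 1×3 = 19; y_lin[3] = 2×2 + 4×2 + 1×3 + 4×3 = 27; y_lin[4] = 4×2 + 1×2 + 4×3 = 22; y_lin[5] = 1×2 + 4×2 = 10; y_lin[6] = 4×2 = 8 → [6, 18, 19, 27, 22, 10, 8]. Circular (length 4): y[0] = 2×3 + 4×2 + 1×2 + 4×3 = 28; y[1] = 2×3 + 4×3 + 1×2 + 4×2 = 28; y[2] = 2×2 + 4×3 + 1×3 + 4×2 = 27; y[3] = 2×2 + 4×2 + 1×3 + 4×3 = 27 → [28, 28, 27, 27]

Linear: [6, 18, 19, 27, 22, 10, 8], Circular: [28, 28, 27, 27]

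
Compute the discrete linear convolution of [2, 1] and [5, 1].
y[0] = 2×5 = 10; y[1] = 2×1 + 1×5 = 7; y[2] = 1×1 = 1

[10, 7, 1]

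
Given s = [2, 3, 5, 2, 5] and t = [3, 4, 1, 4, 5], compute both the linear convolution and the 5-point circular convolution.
Linear: y_lin[0] = 2×3 = 6; y_lin[1] = 2×4 + 3×3 = 17; y_lin[2] = 2×1 + 3×4 + 5×3 = 29; y_lin[3] = 2×4 + 3×1 + 5×4 + 2×3 = 37; y_lin[4] = 2×5 + 3×4 + 5×1 + 2×4 + 5×3 = 50; y_lin[5] = 3×5 + 5×4 + 2×1 + 5×4 = 57; y_lin[6] = 5×5 + 2×4 + 5×1 = 38; y_lin[7] = 2×5 + 5×4 = 30; y_lin[8] = 5×5 = 25 → [6, 17, 29, 37, 50, 57, 38, 30, 25]. Circular (length 5): y[0] = 2×3 + 3×5 + 5×4 + 2×1 + 5×4 = 63; y[1] = 2×4 + 3×3 + 5×5 + 2×4 + 5×1 = 55; y[2] = 2×1 + 3×4 + 5×3 + 2×5 + 5×4 = 59; y[3] = 2×4 + 3×1 + 5×4 + 2×3 + 5×5 = 62; y[4] = 2×5 + 3×4 + 5×1 + 2×4 + 5×3 = 50 → [63, 55, 59, 62, 50]

Linear: [6, 17, 29, 37, 50, 57, 38, 30, 25], Circular: [63, 55, 59, 62, 50]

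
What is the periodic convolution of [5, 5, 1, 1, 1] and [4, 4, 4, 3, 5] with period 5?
Use y[k] = Σ_j x[j]·h[(k-j) mod 5]. y[0] = 5×4 + 5×5 + 1×3 + 1×4 + 1×4 = 56; y[1] = 5×4 + 5×4 + 1×5 + 1×3 + 1×4 = 52; y[2] = 5×4 + 5×4 + 1×4 + 1×5 + 1×3 = 52; y[3] = 5×3 + 5×4 + 1×4 + 1×4 + 1×5 = 48; y[4] = 5×5 + 5×3 + 1×4 + 1×4 + 1×4 = 52. Result: [56, 52, 52, 48, 52]

[56, 52, 52, 48, 52]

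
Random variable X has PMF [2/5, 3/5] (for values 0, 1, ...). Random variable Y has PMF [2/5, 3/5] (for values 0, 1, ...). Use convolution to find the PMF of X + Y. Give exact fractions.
P(X+Y=k) = Σ_i P(X=i)·P(Y=k-i) — a convolution of [2/5, 3/5] and [2/5, 3/5]. P(X+Y=0) = (2/5)×(2/5) = 4/25; P(X+Y=1) = (2/5)×(3/5) + (3/5)×(2/5) = 6/25 + 6/25 = 12/25; P(X+Y=2) = (3/5)×(3/5) = 9/25. PMF: [4/25, 12/25, 9/25] (sums to 1 ✓)

[4/25, 12/25, 9/25]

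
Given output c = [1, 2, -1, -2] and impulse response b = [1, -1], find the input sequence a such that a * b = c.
Deconvolve c=[1, 2, -1, -2] by b=[1, -1]. Since b[0]=1, solve forward: a[0] = c[0] / 1 = 1; a[1] = (c[1] - 1×-1) / 1 = 3; a[2] = (c[2] - 3×-1) / 1 = 2. So a = [1, 3, 2]. Check by forward convolution: c[0] = 1×1 = 1; c[1] = 1×-1 + 3×1 = 2; c[2] = 3×-1 + 2×1 = -1; c[3] = 2×-1 = -2

[1, 3, 2]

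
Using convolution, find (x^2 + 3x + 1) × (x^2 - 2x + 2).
Ascending coefficients: a = [1, 3, 1], b = [2, -2, 1]. c[0] = 1×2 = 2; c[1] = 1×-2 + 3×2 = 4; c[2] = 1×1 + 3×-2 + 1×2 = -3; c[3] = 3×1 + 1×-2 = 1; c[4] = 1×1 = 1. Result coefficients: [2, 4, -3, 1, 1] → x^4 + x^3 - 3x^2 + 4x + 2

x^4 + x^3 - 3x^2 + 4x + 2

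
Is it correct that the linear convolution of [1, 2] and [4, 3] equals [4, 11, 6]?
Recompute linear convolution of [1, 2] and [4, 3]: y[0] = 1×4 = 4; y[1] = 1×3 + 2×4 = 11; y[2] = 2×3 = 6 → [4, 11, 6]. Given [4, 11, 6] matches, so answer: Yes

Yes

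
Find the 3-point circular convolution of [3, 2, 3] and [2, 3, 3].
Use y[k] = Σ_j x[j]·h[(k-j) mod 3]. y[0] = 3×2 + 2×3 + 3×3 = 21; y[1] = 3×3 + 2×2 + 3×3 = 22; y[2] = 3×3 + 2×3 + 3×2 = 21. Result: [21, 22, 21]

[21, 22, 21]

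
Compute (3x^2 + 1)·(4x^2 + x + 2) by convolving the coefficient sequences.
Ascending coefficients: a = [1, 0, 3], b = [2, 1, 4]. c[0] = 1×2 = 2; c[1] = 1×1 + 0×2 = 1; c[2] = 1×4 + 0×1 + 3×2 = 10; c[3] = 0×4 + 3×1 = 3; c[4] = 3×4 = 12. Result coefficients: [2, 1, 10, 3, 12] → 12x^4 + 3x^3 + 10x^2 + x + 2

12x^4 + 3x^3 + 10x^2 + x + 2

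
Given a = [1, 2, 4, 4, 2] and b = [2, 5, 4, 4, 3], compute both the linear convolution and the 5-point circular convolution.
Linear: y_lin[0] = 1×2 = 2; y_lin[1] = 1×5 + 2×2 = 9; y_lin[2] = 1×4 + 2×5 + 4×2 = 22; y_lin[3] = 1×4 + 2×4 + 4×5 + 4×2 = 40; y_lin[4] = 1×3 + 2×4 + 4×4 + 4×5 + 2×2 = 51; y_lin[5] = 2×3 + 4×4 + 4×4 + 2×5 = 48; y_lin[6] = 4×3 + 4×4 + 2×4 = 36; y_lin[7] = 4×3 + 2×4 = 20; y_lin[8] = 2×3 = 6 → [2, 9, 22, 40, 51, 48, 36, 20, 6]. Circular (length 5): y[0] = 1×2 + 2×3 + 4×4 + 4×4 + 2×5 = 50; y[1] = 1×5 + 2×2 + 4×3 + 4×4 + 2×4 = 45; y[2] = 1×4 + 2×5 + 4×2 + 4×3 + 2×4 = 42; y[3] = 1×4 + 2×4 + 4×5 + 4×2 + 2×3 = 46; y[4] = 1×3 + 2×4 + 4×4 + 4×5 + 2×2 = 51 → [50, 45, 42, 46, 51]

Linear: [2, 9, 22, 40, 51, 48, 36, 20, 6], Circular: [50, 45, 42, 46, 51]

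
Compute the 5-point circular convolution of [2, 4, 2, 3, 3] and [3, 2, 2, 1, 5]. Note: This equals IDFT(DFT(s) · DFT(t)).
Either evaluate y[k] = Σ_j s[j]·t[(k-j) mod 5] directly, or use IDFT(DFT(s) · DFT(t)). y[0] = 2×3 + 4×5 + 2×1 + 3×2 + 3×2 = 40; y[1] = 2×2 + 4×3 + 2×5 + 3×1 + 3×2 = 35; y[2] = 2×2 + 4×2 + 2×3 + 3×5 + 3×1 = 36; y[3] = 2×1 + 4×2 + 2×2 + 3×3 + 3×5 = 38; y[4] = 2×5 + 4×1 + 2×2 + 3×2 + 3×3 = 33. Result: [40, 35, 36, 38, 33]

[40, 35, 36, 38, 33]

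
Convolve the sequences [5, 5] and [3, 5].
y[0] = 5×3 = 15; y[1] = 5×5 + 5×3 = 40; y[2] = 5×5 = 25

[15, 40, 25]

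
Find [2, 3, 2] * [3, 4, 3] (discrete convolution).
y[0] = 2×3 = 6; y[1] = 2×4 + 3×3 = 17; y[2] = 2×3 + 3×4 + 2×3 = 24; y[3] = 3×3 + 2×4 = 17; y[4] = 2×3 = 6

[6, 17, 24, 17, 6]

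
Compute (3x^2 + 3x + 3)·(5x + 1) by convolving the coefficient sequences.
Ascending coefficients: a = [3, 3, 3], b = [1, 5]. c[0] = 3×1 = 3; c[1] = 3×5 + 3×1 = 18; c[2] = 3×5 + 3×1 = 18; c[3] = 3×5 = 15. Result coefficients: [3, 18, 18, 15] → 15x^3 + 18x^2 + 18x + 3

15x^3 + 18x^2 + 18x + 3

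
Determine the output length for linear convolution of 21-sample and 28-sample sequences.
Linear/full convolution length: m + n - 1 = 21 + 28 - 1 = 48

48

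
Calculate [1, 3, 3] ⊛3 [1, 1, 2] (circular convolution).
Use y[k] = Σ_j f[j]·g[(k-j) mod 3]. y[0] = 1×1 + 3×2 + 3×1 = 10; y[1] = 1×1 + 3×1 + 3×2 = 10; y[2] = 1×2 + 3×1 + 3×1 = 8. Result: [10, 10, 8]

[10, 10, 8]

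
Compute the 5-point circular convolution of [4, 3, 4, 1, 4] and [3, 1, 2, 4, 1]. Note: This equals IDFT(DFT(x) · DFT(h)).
Either evaluate y[k] = Σ_j x[j]·h[(k-j) mod 5] directly, or use IDFT(DFT(x) · DFT(h)). y[0] = 4×3 + 3×1 + 4×4 + 1×2 + 4×1 = 37; y[1] = 4×1 + 3×3 + 4×1 + 1×4 + 4×2 = 29; y[2] = 4×2 + 3×1 + 4×3 + 1×1 + 4×4 = 40; y[3] = 4×4 + 3×2 + 4×1 + 1×3 + 4×1 = 33; y[4] = 4×1 + 3×4 + 4×2 + 1×1 + 4×3 = 37. Result: [37, 29, 40, 33, 37]

[37, 29, 40, 33, 37]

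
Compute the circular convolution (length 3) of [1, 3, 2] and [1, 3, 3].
Use y[k] = Σ_j a[j]·b[(k-j) mod 3]. y[0] = 1×1 + 3×3 + 2×3 = 16; y[1] = 1×3 + 3×1 + 2×3 = 12; y[2] = 1×3 + 3×3 + 2×1 = 14. Result: [16, 12, 14]

[16, 12, 14]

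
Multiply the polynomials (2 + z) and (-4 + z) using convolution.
Ascending coefficients: a = [2, 1], b = [-4, 1]. c[0] = 2×-4 = -8; c[1] = 2×1 + 1×-4 = -2; c[2] = 1×1 = 1. Result coefficients: [-8, -2, 1] → -8 - 2z + z^2

-8 - 2z + z^2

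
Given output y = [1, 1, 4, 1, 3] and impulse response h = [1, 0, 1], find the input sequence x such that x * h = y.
Deconvolve y=[1, 1, 4, 1, 3] by h=[1, 0, 1]. Since h[0]=1, solve forward: x[0] = y[0] / 1 = 1; x[1] = (y[1] - 1×0) / 1 = 1; x[2] = (y[2] - 1×0 - 1×1) / 1 = 3. So x = [1, 1, 3]. Check by forward convolution: y[0] = 1×1 = 1; y[1] = 1×0 + 1×1 = 1; y[2] = 1×1 + 1×0 + 3×1 = 4; y[3] = 1×1 + 3×0 = 1; y[4] = 3×1 = 3

[1, 1, 3]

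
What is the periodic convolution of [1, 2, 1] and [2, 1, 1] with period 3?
Use y[k] = Σ_j s[j]·t[(k-j) mod 3]. y[0] = 1×2 + 2×1 + 1×1 = 5; y[1] = 1×1 + 2×2 + 1×1 = 6; y[2] = 1×1 + 2×1 + 1×2 = 5. Result: [5, 6, 5]

[5, 6, 5]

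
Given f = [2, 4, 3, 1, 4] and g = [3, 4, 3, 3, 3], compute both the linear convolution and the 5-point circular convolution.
Linear: y_lin[0] = 2×3 = 6; y_lin[1] = 2×4 + 4×3 = 20; y_lin[2] = 2×3 + 4×4 + 3×3 = 31; y_lin[3] = 2×3 + 4×3 + 3×4 + 1×3 = 33; y_lin[4] = 2×3 + 4×3 + 3×3 + 1×4 + 4×3 = 43; y_lin[5] = 4×3 + 3×3 + 1×3 + 4×4 = 40; y_lin[6] = 3×3 + 1×3 + 4×3 = 24; y_lin[7] = 1×3 + 4×3 = 15; y_lin[8] = 4×3 = 12 → [6, 20, 31, 33, 43, 40, 24, 15, 12]. Circular (length 5): y[0] = 2×3 + 4×3 + 3×3 + 1×3 + 4×4 = 46; y[1] = 2×4 + 4×3 + 3×3 + 1×3 + 4×3 = 44; y[2] = 2×3 + 4×4 + 3×3 + 1×3 + 4×3 = 46; y[3] = 2×3 + 4×3 + 3×4 + 1×3 + 4×3 = 45; y[4] = 2×3 + 4×3 + 3×3 + 1×4 + 4×3 = 43 → [46, 44, 46, 45, 43]

Linear: [6, 20, 31, 33, 43, 40, 24, 15, 12], Circular: [46, 44, 46, 45, 43]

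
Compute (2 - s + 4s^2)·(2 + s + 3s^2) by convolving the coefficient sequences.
Ascending coefficients: a = [2, -1, 4], b = [2, 1, 3]. c[0] = 2×2 = 4; c[1] = 2×1 + -1×2 = 0; c[2] = 2×3 + -1×1 + 4×2 = 13; c[3] = -1×3 + 4×1 = 1; c[4] = 4×3 = 12. Result coefficients: [4, 0, 13, 1, 12] → 4 + 13s^2 + s^3 + 12s^4

4 + 13s^2 + s^3 + 12s^4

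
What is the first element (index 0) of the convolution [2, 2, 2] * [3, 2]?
Use y[k] = Σ_i a[i]·b[k-i] at k=0. y[0] = 2×3 = 6

6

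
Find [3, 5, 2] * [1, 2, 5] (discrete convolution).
y[0] = 3×1 = 3; y[1] = 3×2 + 5×1 = 11; y[2] = 3×5 + 5×2 + 2×1 = 27; y[3] = 5×5 + 2×2 = 29; y[4] = 2×5 = 10

[3, 11, 27, 29, 10]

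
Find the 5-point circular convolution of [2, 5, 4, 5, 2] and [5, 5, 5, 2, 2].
Use y[k] = Σ_j s[j]·t[(k-j) mod 5]. y[0] = 2×5 + 5×2 + 4×2 + 5×5 + 2×5 = 63; y[1] = 2×5 + 5×5 + 4×2 + 5×2 + 2×5 = 63; y[2] = 2×5 + 5×5 + 4×5 + 5×2 + 2×2 = 69; y[3] = 2×2 + 5×5 + 4×5 + 5×5 + 2×2 = 78; y[4] = 2×2 + 5×2 + 4×5 + 5×5 + 2×5 = 69. Result: [63, 63, 69, 78, 69]

[63, 63, 69, 78, 69]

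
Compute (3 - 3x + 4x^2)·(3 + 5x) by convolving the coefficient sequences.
Ascending coefficients: a = [3, -3, 4], b = [3, 5]. c[0] = 3×3 = 9; c[1] = 3×5 + -3×3 = 6; c[2] = -3×5 + 4×3 = -3; c[3] = 4×5 = 20. Result coefficients: [9, 6, -3, 20] → 9 + 6x - 3x^2 + 20x^3

9 + 6x - 3x^2 + 20x^3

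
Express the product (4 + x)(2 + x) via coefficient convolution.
Ascending coefficients: a = [4, 1], b = [2, 1]. c[0] = 4×2 = 8; c[1] = 4×1 + 1×2 = 6; c[2] = 1×1 = 1. Result coefficients: [8, 6, 1] → 8 + 6x + x^2

8 + 6x + x^2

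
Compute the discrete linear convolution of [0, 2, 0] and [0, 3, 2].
y[0] = 0×0 = 0; y[1] = 0×3 + 2×0 = 0; y[2] = 0×2 + 2×3 + 0×0 = 6; y[3] = 2×2 + 0×3 = 4; y[4] = 0×2 = 0

[0, 0, 6, 4, 0]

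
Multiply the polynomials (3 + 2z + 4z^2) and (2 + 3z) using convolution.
Ascending coefficients: a = [3, 2, 4], b = [2, 3]. c[0] = 3×2 = 6; c[1] = 3×3 + 2×2 = 13; c[2] = 2×3 + 4×2 = 14; c[3] = 4×3 = 12. Result coefficients: [6, 13, 14, 12] → 6 + 13z + 14z^2 + 12z^3

6 + 13z + 14z^2 + 12z^3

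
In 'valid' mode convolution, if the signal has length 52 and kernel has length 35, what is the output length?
'Valid' mode counts only positions where the kernel fully overlaps the signal: m - n + 1 = 52 - 35 + 1 = 18

18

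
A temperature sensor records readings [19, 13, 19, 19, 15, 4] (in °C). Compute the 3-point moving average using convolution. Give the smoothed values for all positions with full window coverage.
3-point moving average kernel = [1, 1, 1]. Apply in 'valid' mode (full window coverage): avg[0] = (19 + 13 + 19) / 3 = 17.0; avg[1] = (13 + 19 + 19) / 3 = 17.0; avg[2] = (19 + 19 + 15) / 3 = 17.67; avg[3] = (19 + 15 + 4) / 3 = 12.67. Smoothed values: [17.0, 17.0, 17.67, 12.67]

[17.0, 17.0, 17.67, 12.67]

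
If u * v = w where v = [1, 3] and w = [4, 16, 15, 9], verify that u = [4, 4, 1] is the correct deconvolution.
Forward-compute [4, 4, 1] * [1, 3]: w[0] = 4×1 = 4; w[1] = 4×3 + 4×1 = 16; w[2] = 4×3 + 1×1 = 13; w[3] = 1×3 = 3 → [4, 16, 13, 3]. Does not match given w = [4, 16, 15, 9].

Not verified. [4, 4, 1] * [1, 3] = [4, 16, 13, 3], which differs from [4, 16, 15, 9] at index 2.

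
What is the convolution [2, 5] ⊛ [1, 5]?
y[0] = 2×1 = 2; y[1] = 2×5 + 5×1 = 15; y[2] = 5×5 = 25

[2, 15, 25]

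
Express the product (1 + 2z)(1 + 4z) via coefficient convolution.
Ascending coefficients: a = [1, 2], b = [1, 4]. c[0] = 1×1 = 1; c[1] = 1×4 + 2×1 = 6; c[2] = 2×4 = 8. Result coefficients: [1, 6, 8] → 1 + 6z + 8z^2

1 + 6z + 8z^2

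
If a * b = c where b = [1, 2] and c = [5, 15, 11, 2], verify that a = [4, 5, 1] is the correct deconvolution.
Forward-compute [4, 5, 1] * [1, 2]: c[0] = 4×1 = 4; c[1] = 4×2 + 5×1 = 13; c[2] = 5×2 + 1×1 = 11; c[3] = 1×2 = 2 → [4, 13, 11, 2]. Does not match given c = [5, 15, 11, 2].

Not verified. [4, 5, 1] * [1, 2] = [4, 13, 11, 2], which differs from [5, 15, 11, 2] at index 0.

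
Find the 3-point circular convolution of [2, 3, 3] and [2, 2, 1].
Use y[k] = Σ_j x[j]·h[(k-j) mod 3]. y[0] = 2×2 + 3×1 + 3×2 = 13; y[1] = 2×2 + 3×2 + 3×1 = 13; y[2] = 2×1 + 3×2 + 3×2 = 14. Result: [13, 13, 14]

[13, 13, 14]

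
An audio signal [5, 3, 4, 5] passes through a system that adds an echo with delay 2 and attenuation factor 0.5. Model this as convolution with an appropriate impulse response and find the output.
Direct-path + delayed-attenuated-path model → impulse response h = [1, 0, 0.5] (1 at lag 0, 0.5 at lag 2). Output y[n] = x[n] + 0.5·x[n - 2] (with x[n] = 0 outside 0..3): y[0] = 5 + 0.5×0 = 5; y[1] = 3 + 0.5×0 = 3; y[2] = 4 + 0.5×5 = 6.5; y[3] = 5 + 0.5×3 = 6.5; y[4] = 0 + 0.5×4 = 2.0; y[5] = 0 + 0.5×5 = 2.5. So y = [5, 3, 6.5, 6.5, 2.0, 2.5]

[5, 3, 6.5, 6.5, 2.0, 2.5]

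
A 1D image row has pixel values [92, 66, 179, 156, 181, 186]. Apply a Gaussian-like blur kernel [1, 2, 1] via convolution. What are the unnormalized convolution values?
Convolve image row [92, 66, 179, 156, 181, 186] with kernel [1, 2, 1]: y[0] = 92×1 = 92; y[1] = 92×2 + 66×1 = 250; y[2] = 92×1 + 66×2 + 179×1 = 403; y[3] = 66×1 + 179×2 + 156×1 = 580; y[4] = 179×1 + 156×2 + 181×1 = 672; y[5] = 156×1 + 181×2 + 186×1 = 704; y[6] = 181×1 + 186×2 = 553; y[7] = 186×1 = 186 → [92, 250, 403, 580, 672, 704, 553, 186]. Normalization factor = sum(kernel) = 4.

[92, 250, 403, 580, 672, 704, 553, 186]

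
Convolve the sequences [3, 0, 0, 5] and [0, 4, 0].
y[0] = 3×0 = 0; y[1] = 3×4 + 0×0 = 12; y[2] = 3×0 + 0×4 + 0×0 = 0; y[3] = 0×0 + 0×4 + 5×0 = 0; y[4] = 0×0 + 5×4 = 20; y[5] = 5×0 = 0

[0, 12, 0, 0, 20, 0]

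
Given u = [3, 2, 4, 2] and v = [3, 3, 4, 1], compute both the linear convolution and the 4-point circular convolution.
Linear: y_lin[0] = 3×3 = 9; y_lin[1] = 3×3 + 2×3 = 15; y_lin[2] = 3×4 + 2×3 + 4×3 = 30; y_lin[3] = 3×1 + 2×4 + 4×3 + 2×3 = 29; y_lin[4] = 2×1 + 4×4 + 2×3 = 24; y_lin[5] = 4×1 + 2×4 = 12; y_lin[6] = 2×1 = 2 → [9, 15, 30, 29, 24, 12, 2]. Circular (length 4): y[0] = 3×3 + 2×1 + 4×4 + 2×3 = 33; y[1] = 3×3 + 2×3 + 4×1 + 2×4 = 27; y[2] = 3×4 + 2×3 + 4×3 + 2×1 = 32; y[3] = 3×1 + 2×4 + 4×3 + 2×3 = 29 → [33, 27, 32, 29]

Linear: [9, 15, 30, 29, 24, 12, 2], Circular: [33, 27, 32, 29]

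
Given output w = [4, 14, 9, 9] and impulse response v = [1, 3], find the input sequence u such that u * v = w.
Deconvolve w=[4, 14, 9, 9] by v=[1, 3]. Since v[0]=1, solve forward: u[0] = w[0] / 1 = 4; u[1] = (w[1] - 4×3) / 1 = 2; u[2] = (w[2] - 2×3) / 1 = 3. So u = [4, 2, 3]. Check by forward convolution: w[0] = 4×1 = 4; w[1] = 4×3 + 2×1 = 14; w[2] = 2×3 + 3×1 = 9; w[3] = 3×3 = 9

[4, 2, 3]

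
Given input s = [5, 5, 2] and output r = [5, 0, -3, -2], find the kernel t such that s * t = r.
Output length 4 = len(s) + len(t) - 1 ⇒ len(t) = 2. Solve t forward using t[k] = (r[k] - Σ_{i≥1} s[i]·t[k-i]) / s[0]: t[0] = r[0] / s[0] = 5 / 5 = 1; t[1] = (r[1] - 5×1) / s[0] = (0 - 5×1) / 5 = -1. So t = [1, -1]. Forward-check [5, 5, 2] * [1, -1]: r[0] = 5×1 = 5; r[1] = 5×-1 + 5×1 = 0; r[2] = 5×-1 + 2×1 = -3; r[3] = 2×-1 = -2 → [5, 0, -3, -2] ✓

[1, -1]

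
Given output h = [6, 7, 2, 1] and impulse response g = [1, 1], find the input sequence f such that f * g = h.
Deconvolve h=[6, 7, 2, 1] by g=[1, 1]. Since g[0]=1, solve forward: f[0] = h[0] / 1 = 6; f[1] = (h[1] - 6×1) / 1 = 1; f[2] = (h[2] - 1×1) / 1 = 1. So f = [6, 1, 1]. Check by forward convolution: h[0] = 6×1 = 6; h[1] = 6×1 + 1×1 = 7; h[2] = 1×1 + 1×1 = 2; h[3] = 1×1 = 1

[6, 1, 1]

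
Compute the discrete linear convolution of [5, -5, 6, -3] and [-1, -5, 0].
y[0] = 5×-1 = -5; y[1] = 5×-5 + -5×-1 = -20; y[2] = 5×0 + -5×-5 + 6×-1 = 19; y[3] = -5×0 + 6×-5 + -3×-1 = -27; y[4] = 6×0 + -3×-5 = 15; y[5] = -3×0 = 0

[-5, -20, 19, -27, 15, 0]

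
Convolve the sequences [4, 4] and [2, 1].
y[0] = 4×2 = 8; y[1] = 4×1 + 4×2 = 12; y[2] = 4×1 = 4

[8, 12, 4]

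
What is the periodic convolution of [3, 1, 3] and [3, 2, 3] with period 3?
Use y[k] = Σ_j x[j]·h[(k-j) mod 3]. y[0] = 3×3 + 1×3 + 3×2 = 18; y[1] = 3×2 + 1×3 + 3×3 = 18; y[2] = 3×3 + 1×2 + 3×3 = 20. Result: [18, 18, 20]

[18, 18, 20]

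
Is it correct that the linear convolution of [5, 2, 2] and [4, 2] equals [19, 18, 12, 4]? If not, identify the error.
Recompute linear convolution of [5, 2, 2] and [4, 2]: y[0] = 5×4 = 20; y[1] = 5×2 + 2×4 = 18; y[2] = 2×2 + 2×4 = 12; y[3] = 2×2 = 4 → [20, 18, 12, 4]. Compare to given [19, 18, 12, 4]: they differ at index 0: given 19, correct 20, so answer: No

No. Error at index 0: given 19, correct 20.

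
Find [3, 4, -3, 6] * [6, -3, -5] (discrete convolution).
y[0] = 3×6 = 18; y[1] = 3×-3 + 4×6 = 15; y[2] = 3×-5 + 4×-3 + -3×6 = -45; y[3] = 4×-5 + -3×-3 + 6×6 = 25; y[4] = -3×-5 + 6×-3 = -3; y[5] = 6×-5 = -30

[18, 15, -45, 25, -3, -30]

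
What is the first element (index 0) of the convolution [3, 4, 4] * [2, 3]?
Use y[k] = Σ_i a[i]·b[k-i] at k=0. y[0] = 3×2 = 6

6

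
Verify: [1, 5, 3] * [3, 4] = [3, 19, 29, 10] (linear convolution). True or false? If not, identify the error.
Recompute linear convolution of [1, 5, 3] and [3, 4]: y[0] = 1×3 = 3; y[1] = 1×4 + 5×3 = 19; y[2] = 5×4 + 3×3 = 29; y[3] = 3×4 = 12 → [3, 19, 29, 12]. Compare to given [3, 19, 29, 10]: they differ at index 3: given 10, correct 12, so answer: No

No. Error at index 3: given 10, correct 12.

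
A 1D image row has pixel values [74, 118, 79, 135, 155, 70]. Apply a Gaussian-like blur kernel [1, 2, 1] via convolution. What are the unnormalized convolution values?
Convolve image row [74, 118, 79, 135, 155, 70] with kernel [1, 2, 1]: y[0] = 74×1 = 74; y[1] = 74×2 + 118×1 = 266; y[2] = 74×1 + 118×2 + 79×1 = 389; y[3] = 118×1 + 79×2 + 135×1 = 411; y[4] = 79×1 + 135×2 + 155×1 = 504; y[5] = 135×1 + 155×2 + 70×1 = 515; y[6] = 155×1 + 70×2 = 295; y[7] = 70×1 = 70 → [74, 266, 389, 411, 504, 515, 295, 70]. Normalization factor = sum(kernel) = 4.

[74, 266, 389, 411, 504, 515, 295, 70]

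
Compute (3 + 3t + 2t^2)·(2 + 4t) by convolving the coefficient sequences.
Ascending coefficients: a = [3, 3, 2], b = [2, 4]. c[0] = 3×2 = 6; c[1] = 3×4 + 3×2 = 18; c[2] = 3×4 + 2×2 = 16; c[3] = 2×4 = 8. Result coefficients: [6, 18, 16, 8] → 6 + 18t + 16t^2 + 8t^3

6 + 18t + 16t^2 + 8t^3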